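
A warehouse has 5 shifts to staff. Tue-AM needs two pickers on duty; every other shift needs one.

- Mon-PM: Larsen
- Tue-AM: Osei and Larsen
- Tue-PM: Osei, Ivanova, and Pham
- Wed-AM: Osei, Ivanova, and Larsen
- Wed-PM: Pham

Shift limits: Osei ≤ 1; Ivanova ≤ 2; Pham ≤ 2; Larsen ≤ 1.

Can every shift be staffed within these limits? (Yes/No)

No

Total capacity is 6 and 6 slots are needed, so capacity alone doesn't rule it out.
Shifts {Mon-PM, Tue-AM} need 3 worker-slots in total, but the pickers available for any of those shifts (Osei and Larsen) can supply at most 2 among them. So no valid schedule exists.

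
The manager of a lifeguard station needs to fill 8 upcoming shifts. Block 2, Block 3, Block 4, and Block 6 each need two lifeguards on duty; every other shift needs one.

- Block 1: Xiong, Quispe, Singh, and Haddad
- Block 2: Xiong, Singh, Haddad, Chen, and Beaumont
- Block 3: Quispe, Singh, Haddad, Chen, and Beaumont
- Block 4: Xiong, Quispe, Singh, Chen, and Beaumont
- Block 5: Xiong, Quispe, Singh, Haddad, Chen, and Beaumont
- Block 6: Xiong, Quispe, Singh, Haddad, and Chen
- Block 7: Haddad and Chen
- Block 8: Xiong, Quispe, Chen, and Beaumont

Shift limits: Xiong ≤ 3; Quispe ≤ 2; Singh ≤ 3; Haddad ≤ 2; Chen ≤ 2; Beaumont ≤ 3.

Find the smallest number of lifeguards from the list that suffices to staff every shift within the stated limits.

12 slots to fill and no one can take more than 3, so at least ⌈12/3⌉ = 4 lifeguards are needed.
Any 4 lifeguards together have capacity at most 3+3+3+2 = 11 < 12 slots, so 4 can never suffice.
Xiong, Quispe, Singh, Haddad, and Chen alone can cover everything: Block 1→Xiong, Block 2→Singh+Haddad, Block 3→Quispe+Singh, Block 4→Quispe+Chen, Block 5→Xiong, Block 6→Singh+Chen, Block 7→Haddad, Block 8→Xiong.

5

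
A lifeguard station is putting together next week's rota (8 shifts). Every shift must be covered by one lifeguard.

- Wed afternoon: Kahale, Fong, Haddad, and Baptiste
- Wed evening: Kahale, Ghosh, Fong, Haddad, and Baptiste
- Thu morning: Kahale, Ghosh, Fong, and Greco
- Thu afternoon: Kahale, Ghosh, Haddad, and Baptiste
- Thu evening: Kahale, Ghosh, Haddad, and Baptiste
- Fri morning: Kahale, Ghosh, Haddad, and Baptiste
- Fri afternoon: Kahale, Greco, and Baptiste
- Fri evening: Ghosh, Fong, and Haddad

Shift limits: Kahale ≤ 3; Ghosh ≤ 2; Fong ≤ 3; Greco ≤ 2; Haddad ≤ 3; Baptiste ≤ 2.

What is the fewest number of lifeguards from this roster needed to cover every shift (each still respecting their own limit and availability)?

8 slots to fill and no one can take more than 3, so at least ⌈8/3⌉ = 3 lifeguards are needed.
Kahale, Ghosh, and Fong alone can cover everything: Wed afternoon→Kahale, Wed evening→Fong, Thu morning→Fong, Thu afternoon→Kahale, Thu evening→Ghosh, Fri morning→Ghosh, Fri afternoon→Kahale, Fri evening→Fong.

3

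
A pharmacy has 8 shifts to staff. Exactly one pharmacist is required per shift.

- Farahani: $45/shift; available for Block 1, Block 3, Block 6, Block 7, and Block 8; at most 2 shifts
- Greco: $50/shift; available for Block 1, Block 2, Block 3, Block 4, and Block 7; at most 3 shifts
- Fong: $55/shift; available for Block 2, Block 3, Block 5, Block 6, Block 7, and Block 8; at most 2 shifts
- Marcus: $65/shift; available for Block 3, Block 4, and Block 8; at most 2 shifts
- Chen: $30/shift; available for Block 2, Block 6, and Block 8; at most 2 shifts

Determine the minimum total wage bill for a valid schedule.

$355

Block 5 can only be covered by Fong, so that assignment is forced.
Picking the cheapest available pharmacist for each shift independently would cost $330, but that ignores the shift limits.
An optimal schedule: Block 1→Farahani, Block 2→Chen, Block 3→Greco, Block 4→Greco, Block 5→Fong, Block 6→Chen, Block 7→Greco, Block 8→Farahani.
Total: 45 + 30 + 50 + 50 + 55 + 30 + 50 + 45 = $355.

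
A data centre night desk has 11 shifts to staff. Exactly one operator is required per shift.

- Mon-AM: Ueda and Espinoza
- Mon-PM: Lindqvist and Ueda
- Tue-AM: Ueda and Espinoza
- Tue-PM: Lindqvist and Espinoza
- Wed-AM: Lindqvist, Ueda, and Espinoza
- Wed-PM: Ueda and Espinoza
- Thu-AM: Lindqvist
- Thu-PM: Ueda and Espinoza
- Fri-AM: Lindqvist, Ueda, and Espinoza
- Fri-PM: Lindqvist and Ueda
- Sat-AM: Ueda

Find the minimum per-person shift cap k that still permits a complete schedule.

4

With 3 operators and 11 worker-slots to fill, someone must work at least ⌈11/3⌉ = 4 shifts, so k ≥ 4.
k = 4 works: Mon-AM→Ueda, Mon-PM→Lindqvist, Tue-AM→Ueda, Tue-PM→Lindqvist, Wed-AM→Espinoza, Wed-PM→Ueda, Thu-AM→Lindqvist, Thu-PM→Espinoza, Fri-AM→Espinoza, Fri-PM→Lindqvist, Sat-AM→Ueda.
Loads: Lindqvist 4, Ueda 4, Espinoza 3 — all ≤ 4.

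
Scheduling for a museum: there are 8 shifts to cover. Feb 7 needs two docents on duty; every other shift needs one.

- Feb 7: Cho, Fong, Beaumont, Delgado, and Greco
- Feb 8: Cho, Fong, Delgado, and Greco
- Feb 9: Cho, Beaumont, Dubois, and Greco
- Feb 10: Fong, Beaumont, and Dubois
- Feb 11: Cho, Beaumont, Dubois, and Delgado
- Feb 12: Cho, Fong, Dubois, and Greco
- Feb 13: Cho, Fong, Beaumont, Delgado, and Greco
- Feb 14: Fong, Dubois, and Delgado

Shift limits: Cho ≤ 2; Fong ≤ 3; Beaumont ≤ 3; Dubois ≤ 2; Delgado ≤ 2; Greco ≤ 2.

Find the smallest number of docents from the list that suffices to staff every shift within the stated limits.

4

9 slots to fill and no one can take more than 3, so at least ⌈9/3⌉ = 3 docents are needed.
Any 3 docents together have capacity at most 3+3+2 = 8 < 9 slots, so 3 can never suffice.
Cho, Fong, Beaumont, and Dubois alone can cover everything: Feb 7→Cho+Fong, Feb 8→Cho, Feb 9→Beaumont, Feb 10→Fong, Feb 11→Beaumont, Feb 12→Dubois, Feb 13→Beaumont, Feb 14→Fong.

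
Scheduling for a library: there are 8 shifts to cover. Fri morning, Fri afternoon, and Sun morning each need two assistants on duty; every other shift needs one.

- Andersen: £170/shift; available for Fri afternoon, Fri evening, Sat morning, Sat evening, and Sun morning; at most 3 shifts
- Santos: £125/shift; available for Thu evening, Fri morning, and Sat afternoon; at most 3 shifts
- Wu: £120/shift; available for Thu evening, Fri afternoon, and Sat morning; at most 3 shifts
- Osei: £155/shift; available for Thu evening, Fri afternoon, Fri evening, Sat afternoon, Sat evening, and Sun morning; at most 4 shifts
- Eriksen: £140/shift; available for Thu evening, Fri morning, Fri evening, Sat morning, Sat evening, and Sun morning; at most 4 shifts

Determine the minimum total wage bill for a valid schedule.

Fri morning can only be covered by Santos and Eriksen, so that assignment is forced.
Picking the cheapest available assistant for each shift independently would cost £1480, and that bound is achievable.
An optimal schedule: Thu evening→Wu, Fri morning→Santos+Eriksen, Fri afternoon→Wu+Osei, Fri evening→Eriksen, Sat morning→Wu, Sat afternoon→Santos, Sat evening→Eriksen, Sun morning→Eriksen+Osei.
Total: 120 + 125 + 140 + 120 + 155 + 140 + 120 + 125 + 140 + 140 + 155 = £1480.

£1480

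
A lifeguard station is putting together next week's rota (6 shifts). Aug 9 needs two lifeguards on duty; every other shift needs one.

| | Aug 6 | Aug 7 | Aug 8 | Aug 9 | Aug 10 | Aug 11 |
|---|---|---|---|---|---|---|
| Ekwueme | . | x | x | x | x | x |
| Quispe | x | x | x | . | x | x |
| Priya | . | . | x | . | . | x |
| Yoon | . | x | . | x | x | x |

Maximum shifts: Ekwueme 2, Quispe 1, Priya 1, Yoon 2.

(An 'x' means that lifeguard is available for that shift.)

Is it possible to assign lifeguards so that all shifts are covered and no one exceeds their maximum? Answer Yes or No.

Total capacity is 2+1+1+2 = 6 but 7 worker-slots are needed — infeasible.

No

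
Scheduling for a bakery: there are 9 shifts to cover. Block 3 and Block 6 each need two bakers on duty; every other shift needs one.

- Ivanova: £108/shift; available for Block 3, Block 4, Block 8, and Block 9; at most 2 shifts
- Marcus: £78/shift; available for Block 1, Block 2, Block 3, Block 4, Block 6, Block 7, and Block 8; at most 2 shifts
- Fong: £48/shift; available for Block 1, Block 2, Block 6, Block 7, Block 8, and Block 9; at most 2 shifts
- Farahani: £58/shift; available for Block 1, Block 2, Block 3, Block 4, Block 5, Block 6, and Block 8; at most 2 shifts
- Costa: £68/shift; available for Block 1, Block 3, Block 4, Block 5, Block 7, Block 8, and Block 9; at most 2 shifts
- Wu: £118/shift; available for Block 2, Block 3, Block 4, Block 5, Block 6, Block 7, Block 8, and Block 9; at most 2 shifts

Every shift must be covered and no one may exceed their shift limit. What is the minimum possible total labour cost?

Picking the cheapest available baker for each shift independently would cost £588, but that ignores the shift limits.
An optimal schedule: Block 1→Marcus, Block 2→Marcus, Block 3→Costa+Wu, Block 4→Ivanova, Block 5→Farahani, Block 6→Fong+Farahani, Block 7→Fong, Block 8→Costa, Block 9→Ivanova.
Total: 78 + 78 + 68 + 118 + 108 + 58 + 48 + 58 + 48 + 68 + 108 = £838.

£838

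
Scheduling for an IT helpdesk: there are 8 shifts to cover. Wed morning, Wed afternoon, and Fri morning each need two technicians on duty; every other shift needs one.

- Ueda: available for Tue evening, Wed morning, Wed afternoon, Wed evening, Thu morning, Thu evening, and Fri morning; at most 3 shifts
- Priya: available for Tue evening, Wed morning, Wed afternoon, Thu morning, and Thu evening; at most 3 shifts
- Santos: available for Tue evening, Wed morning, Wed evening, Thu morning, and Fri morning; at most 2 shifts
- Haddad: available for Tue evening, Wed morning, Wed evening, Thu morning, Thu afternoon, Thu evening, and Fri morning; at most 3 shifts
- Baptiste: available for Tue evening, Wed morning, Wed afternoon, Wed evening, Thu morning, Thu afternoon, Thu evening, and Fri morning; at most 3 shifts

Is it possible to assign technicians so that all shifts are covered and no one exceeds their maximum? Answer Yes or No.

Yes

One valid schedule: Tue evening→Priya, Wed morning→Santos+Haddad, Wed afternoon→Ueda+Priya, Wed evening→Ueda, Thu morning→Priya, Thu afternoon→Haddad, Thu evening→Ueda, Fri morning→Santos+Haddad.
Loads: Ueda 3/3, Priya 3/3, Santos 2/2, Haddad 3/3, Baptiste 0/3 — all within limits.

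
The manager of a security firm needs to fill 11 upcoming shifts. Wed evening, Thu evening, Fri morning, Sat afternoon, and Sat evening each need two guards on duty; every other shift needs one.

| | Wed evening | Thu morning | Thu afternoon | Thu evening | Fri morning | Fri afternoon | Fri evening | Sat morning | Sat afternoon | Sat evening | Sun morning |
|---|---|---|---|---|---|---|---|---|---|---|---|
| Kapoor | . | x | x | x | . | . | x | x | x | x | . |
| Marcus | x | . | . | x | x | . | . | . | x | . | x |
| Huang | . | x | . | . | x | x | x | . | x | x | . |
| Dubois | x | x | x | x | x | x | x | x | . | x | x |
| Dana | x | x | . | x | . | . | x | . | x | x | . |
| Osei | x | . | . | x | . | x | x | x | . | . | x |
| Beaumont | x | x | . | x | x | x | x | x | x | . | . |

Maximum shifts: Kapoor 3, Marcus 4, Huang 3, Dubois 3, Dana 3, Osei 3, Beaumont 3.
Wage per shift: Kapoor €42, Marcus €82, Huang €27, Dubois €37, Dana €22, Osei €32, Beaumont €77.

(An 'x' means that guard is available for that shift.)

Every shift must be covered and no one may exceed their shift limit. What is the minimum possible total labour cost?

€557

Picking the cheapest available guard for each shift independently would cost €442, but that ignores the shift limits.
An optimal schedule: Wed evening→Osei+Dubois, Thu morning→Dana, Thu afternoon→Dubois, Thu evening→Kapoor+Beaumont, Fri morning→Huang+Dubois, Fri afternoon→Huang, Fri evening→Dana, Sat morning→Osei, Sat afternoon→Huang+Kapoor, Sat evening→Dana+Kapoor, Sun morning→Osei.
Total: 32 + 37 + 22 + 37 + 42 + 77 + 27 + 37 + 27 + 22 + 32 + 27 + 42 + 22 + 42 + 32 = €557.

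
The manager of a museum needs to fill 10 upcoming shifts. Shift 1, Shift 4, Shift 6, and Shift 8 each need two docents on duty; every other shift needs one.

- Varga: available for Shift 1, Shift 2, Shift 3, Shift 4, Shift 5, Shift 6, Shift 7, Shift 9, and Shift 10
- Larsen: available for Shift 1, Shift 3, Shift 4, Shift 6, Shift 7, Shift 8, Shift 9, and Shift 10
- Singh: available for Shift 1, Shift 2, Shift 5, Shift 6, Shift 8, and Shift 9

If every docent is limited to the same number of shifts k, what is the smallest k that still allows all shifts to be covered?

5

With 3 docents and 14 worker-slots to fill, someone must work at least ⌈14/3⌉ = 5 shifts, so k ≥ 5.
k = 5 works: Shift 1→Larsen+Singh, Shift 2→Varga, Shift 3→Varga, Shift 4→Varga+Larsen, Shift 5→Varga, Shift 6→Larsen+Singh, Shift 7→Varga, Shift 8→Larsen+Singh, Shift 9→Singh, Shift 10→Larsen.
Loads: Varga 5, Larsen 5, Singh 4 — all ≤ 5.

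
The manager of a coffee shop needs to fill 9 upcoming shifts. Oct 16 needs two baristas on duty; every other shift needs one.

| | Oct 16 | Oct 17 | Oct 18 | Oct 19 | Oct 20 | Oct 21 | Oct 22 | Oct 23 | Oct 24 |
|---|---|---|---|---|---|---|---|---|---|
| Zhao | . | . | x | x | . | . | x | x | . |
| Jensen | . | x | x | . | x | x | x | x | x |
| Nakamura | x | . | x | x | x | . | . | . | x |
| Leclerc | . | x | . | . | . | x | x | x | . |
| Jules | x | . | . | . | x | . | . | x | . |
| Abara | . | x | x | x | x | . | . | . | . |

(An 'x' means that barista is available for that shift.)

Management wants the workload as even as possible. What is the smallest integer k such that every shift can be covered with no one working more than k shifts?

With 6 baristas and 10 worker-slots to fill, someone must work at least ⌈10/6⌉ = 2 shifts, so k ≥ 2.
k = 2 works: Oct 16→Nakamura+Jules, Oct 17→Leclerc, Oct 18→Nakamura, Oct 19→Zhao, Oct 20→Jules, Oct 21→Jensen, Oct 22→Zhao, Oct 23→Leclerc, Oct 24→Jensen.
Loads: Zhao 2, Jensen 2, Nakamura 2, Leclerc 2, Jules 2, Abara 0 — all ≤ 2.

2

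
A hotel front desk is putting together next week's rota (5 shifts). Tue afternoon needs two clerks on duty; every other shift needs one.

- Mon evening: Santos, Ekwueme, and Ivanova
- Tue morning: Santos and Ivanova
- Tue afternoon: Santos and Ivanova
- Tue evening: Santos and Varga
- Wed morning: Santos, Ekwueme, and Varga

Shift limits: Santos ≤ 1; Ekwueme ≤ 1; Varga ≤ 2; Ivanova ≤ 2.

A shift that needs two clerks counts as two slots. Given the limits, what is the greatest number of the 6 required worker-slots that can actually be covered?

6

Total capacity across all clerks is 1+1+2+2 = 6, and 6 slots are needed, so at most 6 can be filled.
An assignment achieving 6: Mon evening→Ekwueme, Tue morning→Ivanova, Tue afternoon→Santos+Ivanova, Tue evening→Varga, Wed morning→Varga.
Loads: Santos 1/1, Ekwueme 1/1, Varga 2/2, Ivanova 2/2.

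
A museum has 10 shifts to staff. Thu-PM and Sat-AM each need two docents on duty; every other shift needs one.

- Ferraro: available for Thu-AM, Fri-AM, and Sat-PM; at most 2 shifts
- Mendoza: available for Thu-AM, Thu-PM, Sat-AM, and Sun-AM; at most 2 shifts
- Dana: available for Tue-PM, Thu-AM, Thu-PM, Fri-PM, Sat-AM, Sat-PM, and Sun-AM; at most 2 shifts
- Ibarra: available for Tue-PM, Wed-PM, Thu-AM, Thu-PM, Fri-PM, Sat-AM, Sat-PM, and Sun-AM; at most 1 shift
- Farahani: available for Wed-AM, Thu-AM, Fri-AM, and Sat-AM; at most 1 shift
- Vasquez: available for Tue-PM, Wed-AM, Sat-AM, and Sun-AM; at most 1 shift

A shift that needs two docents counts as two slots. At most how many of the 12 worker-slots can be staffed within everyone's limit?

Total capacity across all docents is 2+2+2+1+1+1 = 9, and 12 slots are needed, so at most 9 can be filled.
An assignment achieving 9: Tue-PM→Dana, Wed-AM→Farahani, Wed-PM→Ibarra, Thu-PM→Mendoza, Fri-AM→Ferraro, Fri-PM→Dana, Sat-AM→Vasquez, Sat-PM→Ferraro, Sun-AM→Mendoza.
Loads: Ferraro 2/2, Mendoza 2/2, Dana 2/2, Ibarra 1/1, Farahani 1/1, Vasquez 1/1.

9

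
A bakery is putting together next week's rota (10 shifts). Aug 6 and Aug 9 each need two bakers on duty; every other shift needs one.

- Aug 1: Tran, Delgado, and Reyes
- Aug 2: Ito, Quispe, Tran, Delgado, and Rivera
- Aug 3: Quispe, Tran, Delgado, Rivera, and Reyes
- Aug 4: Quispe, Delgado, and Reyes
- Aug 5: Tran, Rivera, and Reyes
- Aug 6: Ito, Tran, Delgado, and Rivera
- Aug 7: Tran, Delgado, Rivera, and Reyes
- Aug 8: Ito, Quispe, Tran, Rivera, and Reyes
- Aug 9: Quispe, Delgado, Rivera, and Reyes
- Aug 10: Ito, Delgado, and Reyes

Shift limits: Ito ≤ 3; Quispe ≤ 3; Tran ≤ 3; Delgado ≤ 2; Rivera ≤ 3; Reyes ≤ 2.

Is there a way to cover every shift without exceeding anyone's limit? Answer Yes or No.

One valid schedule: Aug 1→Tran, Aug 2→Ito, Aug 3→Quispe, Aug 4→Quispe, Aug 5→Tran, Aug 6→Delgado+Rivera, Aug 7→Tran, Aug 8→Ito, Aug 9→Quispe+Delgado, Aug 10→Ito.
Loads: Ito 3/3, Quispe 3/3, Tran 3/3, Delgado 2/2, Rivera 1/3, Reyes 0/2 — all within limits.

Yes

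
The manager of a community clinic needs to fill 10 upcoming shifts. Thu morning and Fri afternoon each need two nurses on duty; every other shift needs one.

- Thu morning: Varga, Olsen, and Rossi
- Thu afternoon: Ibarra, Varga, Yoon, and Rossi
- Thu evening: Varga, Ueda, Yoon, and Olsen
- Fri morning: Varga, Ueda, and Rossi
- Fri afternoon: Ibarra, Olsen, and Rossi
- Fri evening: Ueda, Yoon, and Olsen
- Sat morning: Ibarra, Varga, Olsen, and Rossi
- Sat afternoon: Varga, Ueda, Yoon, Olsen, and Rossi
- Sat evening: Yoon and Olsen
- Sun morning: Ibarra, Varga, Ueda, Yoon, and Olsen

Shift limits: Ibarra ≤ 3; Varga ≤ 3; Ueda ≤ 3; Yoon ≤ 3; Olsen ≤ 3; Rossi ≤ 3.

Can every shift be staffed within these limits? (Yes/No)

Yes

One valid schedule: Thu morning→Varga+Olsen, Thu afternoon→Ibarra, Thu evening→Varga, Fri morning→Varga, Fri afternoon→Ibarra+Olsen, Fri evening→Ueda, Sat morning→Ibarra, Sat afternoon→Ueda, Sat evening→Yoon, Sun morning→Ueda.
Loads: Ibarra 3/3, Varga 3/3, Ueda 3/3, Yoon 1/3, Olsen 2/3, Rossi 0/3 — all within limits.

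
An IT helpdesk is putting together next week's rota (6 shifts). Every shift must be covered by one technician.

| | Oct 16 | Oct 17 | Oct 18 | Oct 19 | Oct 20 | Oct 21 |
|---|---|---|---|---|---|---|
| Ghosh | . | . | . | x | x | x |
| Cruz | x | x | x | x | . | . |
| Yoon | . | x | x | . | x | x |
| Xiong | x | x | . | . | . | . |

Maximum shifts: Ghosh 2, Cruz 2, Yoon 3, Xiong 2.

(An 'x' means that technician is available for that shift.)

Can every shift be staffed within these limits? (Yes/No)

Yes

One valid schedule: Oct 16→Cruz, Oct 17→Yoon, Oct 18→Cruz, Oct 19→Ghosh, Oct 20→Ghosh, Oct 21→Yoon.
Loads: Ghosh 2/2, Cruz 2/2, Yoon 2/3, Xiong 0/2 — all within limits.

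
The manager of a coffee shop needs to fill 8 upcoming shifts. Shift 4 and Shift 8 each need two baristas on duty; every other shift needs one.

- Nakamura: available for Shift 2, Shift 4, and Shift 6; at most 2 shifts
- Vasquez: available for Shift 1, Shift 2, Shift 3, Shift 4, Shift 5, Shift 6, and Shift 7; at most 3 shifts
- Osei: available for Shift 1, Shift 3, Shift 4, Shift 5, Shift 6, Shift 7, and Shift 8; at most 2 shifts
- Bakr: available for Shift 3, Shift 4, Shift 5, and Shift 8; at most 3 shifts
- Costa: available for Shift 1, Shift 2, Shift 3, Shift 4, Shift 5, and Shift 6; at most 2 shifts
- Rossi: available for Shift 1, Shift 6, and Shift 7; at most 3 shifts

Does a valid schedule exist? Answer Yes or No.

Yes

Shift 8 can only be covered by Osei and Bakr, so that assignment is forced.
One valid schedule: Shift 1→Vasquez, Shift 2→Nakamura, Shift 3→Vasquez, Shift 4→Bakr+Costa, Shift 5→Osei, Shift 6→Nakamura, Shift 7→Vasquez, Shift 8→Osei+Bakr.
Loads: Nakamura 2/2, Vasquez 3/3, Osei 2/2, Bakr 2/3, Costa 1/2, Rossi 0/3 — all within limits.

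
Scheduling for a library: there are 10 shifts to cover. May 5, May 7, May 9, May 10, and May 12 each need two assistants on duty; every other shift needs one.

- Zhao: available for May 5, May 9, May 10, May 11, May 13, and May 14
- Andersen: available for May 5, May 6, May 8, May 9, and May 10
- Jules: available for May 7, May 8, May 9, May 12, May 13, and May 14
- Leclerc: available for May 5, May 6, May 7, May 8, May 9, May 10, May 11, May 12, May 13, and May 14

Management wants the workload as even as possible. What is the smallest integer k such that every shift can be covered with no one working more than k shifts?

4

With 4 assistants and 15 worker-slots to fill, someone must work at least ⌈15/4⌉ = 4 shifts, so k ≥ 4.
k = 4 works: May 5→Zhao+Andersen, May 6→Andersen, May 7→Jules+Leclerc, May 8→Andersen, May 9→Jules+Leclerc, May 10→Zhao+Andersen, May 11→Zhao, May 12→Jules+Leclerc, May 13→Zhao, May 14→Jules.
Loads: Zhao 4, Andersen 4, Jules 4, Leclerc 3 — all ≤ 4.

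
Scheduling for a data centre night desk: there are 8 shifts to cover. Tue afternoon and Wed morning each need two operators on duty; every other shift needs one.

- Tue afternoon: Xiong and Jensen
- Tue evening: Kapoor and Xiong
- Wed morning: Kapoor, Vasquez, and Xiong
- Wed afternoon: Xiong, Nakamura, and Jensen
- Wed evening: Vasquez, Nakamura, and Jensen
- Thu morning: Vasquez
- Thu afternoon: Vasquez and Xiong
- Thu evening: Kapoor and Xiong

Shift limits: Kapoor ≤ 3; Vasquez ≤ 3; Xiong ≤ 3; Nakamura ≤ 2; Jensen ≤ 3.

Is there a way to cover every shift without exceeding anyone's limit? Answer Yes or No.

Yes

Tue afternoon can only be covered by Xiong and Jensen, so that assignment is forced.
Thu morning can only be covered by Vasquez, so that assignment is forced.
One valid schedule: Tue afternoon→Xiong+Jensen, Tue evening→Kapoor, Wed morning→Kapoor+Vasquez, Wed afternoon→Xiong, Wed evening→Nakamura, Thu morning→Vasquez, Thu afternoon→Vasquez, Thu evening→Kapoor.
Loads: Kapoor 3/3, Vasquez 3/3, Xiong 2/3, Nakamura 1/2, Jensen 1/3 — all within limits.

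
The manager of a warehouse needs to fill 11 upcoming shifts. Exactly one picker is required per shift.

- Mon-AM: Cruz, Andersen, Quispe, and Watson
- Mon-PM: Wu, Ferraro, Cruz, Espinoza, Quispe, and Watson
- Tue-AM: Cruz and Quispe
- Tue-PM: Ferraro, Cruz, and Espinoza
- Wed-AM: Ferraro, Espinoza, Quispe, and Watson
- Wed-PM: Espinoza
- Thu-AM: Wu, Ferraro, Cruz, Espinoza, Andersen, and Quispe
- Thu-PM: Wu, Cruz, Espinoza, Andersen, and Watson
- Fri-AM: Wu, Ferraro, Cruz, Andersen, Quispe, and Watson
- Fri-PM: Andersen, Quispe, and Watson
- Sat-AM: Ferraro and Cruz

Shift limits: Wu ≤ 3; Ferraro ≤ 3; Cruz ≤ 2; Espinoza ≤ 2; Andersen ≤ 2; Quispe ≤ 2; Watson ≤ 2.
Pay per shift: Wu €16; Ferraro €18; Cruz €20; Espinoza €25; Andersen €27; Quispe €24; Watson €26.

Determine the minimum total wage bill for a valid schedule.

€215

Wed-PM can only be covered by Espinoza, so that assignment is forced.
Picking the cheapest available picker for each shift independently would cost €207, but that ignores the shift limits.
An optimal schedule: Mon-AM→Cruz, Mon-PM→Wu, Tue-AM→Cruz, Tue-PM→Ferraro, Wed-AM→Ferraro, Wed-PM→Espinoza, Thu-AM→Wu, Thu-PM→Wu, Fri-AM→Quispe, Fri-PM→Quispe, Sat-AM→Ferraro.
Total: 20 + 16 + 20 + 18 + 18 + 25 + 16 + 16 + 24 + 24 + 18 = €215.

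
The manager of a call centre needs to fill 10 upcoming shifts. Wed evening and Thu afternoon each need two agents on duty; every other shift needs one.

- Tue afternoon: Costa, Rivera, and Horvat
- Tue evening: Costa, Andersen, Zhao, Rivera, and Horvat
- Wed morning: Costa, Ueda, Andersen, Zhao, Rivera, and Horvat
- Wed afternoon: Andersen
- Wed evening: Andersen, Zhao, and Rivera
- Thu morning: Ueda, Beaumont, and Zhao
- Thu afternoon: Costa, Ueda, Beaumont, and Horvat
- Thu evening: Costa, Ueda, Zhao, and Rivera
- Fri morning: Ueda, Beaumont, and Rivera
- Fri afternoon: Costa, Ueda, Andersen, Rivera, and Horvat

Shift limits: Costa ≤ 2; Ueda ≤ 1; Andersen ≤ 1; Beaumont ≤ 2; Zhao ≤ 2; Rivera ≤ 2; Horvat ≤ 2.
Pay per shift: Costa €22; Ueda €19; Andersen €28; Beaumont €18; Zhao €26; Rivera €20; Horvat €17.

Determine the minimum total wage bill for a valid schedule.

Wed afternoon can only be covered by Andersen, so that assignment is forced.
Picking the cheapest available agent for each shift independently would cost €232, but that ignores the shift limits.
An optimal schedule: Tue afternoon→Costa, Tue evening→Zhao, Wed morning→Horvat, Wed afternoon→Andersen, Wed evening→Zhao+Rivera, Thu morning→Ueda, Thu afternoon→Beaumont+Horvat, Thu evening→Costa, Fri morning→Beaumont, Fri afternoon→Rivera.
Total: 22 + 26 + 17 + 28 + 26 + 20 + 19 + 18 + 17 + 22 + 18 + 20 = €253.

€253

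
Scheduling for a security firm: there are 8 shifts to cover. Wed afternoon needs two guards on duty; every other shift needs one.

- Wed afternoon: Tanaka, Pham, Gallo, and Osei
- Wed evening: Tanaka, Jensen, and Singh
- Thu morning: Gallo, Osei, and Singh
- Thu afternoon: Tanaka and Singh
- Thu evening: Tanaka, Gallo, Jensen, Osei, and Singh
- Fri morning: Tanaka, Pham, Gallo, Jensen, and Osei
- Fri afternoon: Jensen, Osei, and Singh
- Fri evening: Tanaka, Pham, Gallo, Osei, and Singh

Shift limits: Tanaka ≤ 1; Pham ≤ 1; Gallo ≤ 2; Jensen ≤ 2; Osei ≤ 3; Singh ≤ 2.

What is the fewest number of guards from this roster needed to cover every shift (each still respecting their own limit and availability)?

9 slots to fill and no one can take more than 3, so at least ⌈9/3⌉ = 3 guards are needed.
Any 3 guards together have capacity at most 3+2+2 = 7 < 9 slots, so 3 can never suffice.
Gallo, Jensen, Osei, and Singh alone can cover everything: Wed afternoon→Gallo+Osei, Wed evening→Jensen, Thu morning→Gallo, Thu afternoon→Singh, Thu evening→Singh, Fri morning→Jensen, Fri afternoon→Osei, Fri evening→Osei.

4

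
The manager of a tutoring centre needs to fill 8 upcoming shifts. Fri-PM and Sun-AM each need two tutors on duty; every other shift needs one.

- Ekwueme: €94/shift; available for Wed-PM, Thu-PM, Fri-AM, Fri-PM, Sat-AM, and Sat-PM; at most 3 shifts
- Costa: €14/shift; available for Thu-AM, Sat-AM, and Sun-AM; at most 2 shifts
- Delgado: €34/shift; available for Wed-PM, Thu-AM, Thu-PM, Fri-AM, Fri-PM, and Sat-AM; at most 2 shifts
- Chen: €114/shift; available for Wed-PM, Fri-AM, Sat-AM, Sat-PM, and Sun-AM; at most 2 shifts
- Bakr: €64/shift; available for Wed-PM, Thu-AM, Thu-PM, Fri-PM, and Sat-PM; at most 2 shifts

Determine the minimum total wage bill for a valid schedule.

Sun-AM can only be covered by Costa and Chen, so that assignment is forced.
Picking the cheapest available tutor for each shift independently would cost €420, but that ignores the shift limits.
An optimal schedule: Wed-PM→Ekwueme, Thu-AM→Costa, Thu-PM→Delgado, Fri-AM→Delgado, Fri-PM→Bakr+Ekwueme, Sat-AM→Ekwueme, Sat-PM→Bakr, Sun-AM→Costa+Chen.
Total: 94 + 14 + 34 + 34 + 64 + 94 + 94 + 64 + 14 + 114 = €620.

€620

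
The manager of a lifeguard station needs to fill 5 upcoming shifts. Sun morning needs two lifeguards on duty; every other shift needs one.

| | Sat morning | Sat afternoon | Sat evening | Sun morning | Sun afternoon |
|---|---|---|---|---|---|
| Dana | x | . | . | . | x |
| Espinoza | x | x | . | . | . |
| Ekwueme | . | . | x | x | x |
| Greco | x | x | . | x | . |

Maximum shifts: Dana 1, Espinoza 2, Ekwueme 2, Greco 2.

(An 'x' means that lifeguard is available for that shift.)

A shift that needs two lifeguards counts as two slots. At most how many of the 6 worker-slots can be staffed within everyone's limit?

6

Total capacity across all lifeguards is 1+2+2+2 = 7, and 6 slots are needed, so at most 6 can be filled.
An assignment achieving 6: Sat morning→Espinoza, Sat afternoon→Espinoza, Sat evening→Ekwueme, Sun morning→Ekwueme+Greco, Sun afternoon→Dana.
Loads: Dana 1/1, Espinoza 2/2, Ekwueme 2/2, Greco 1/2.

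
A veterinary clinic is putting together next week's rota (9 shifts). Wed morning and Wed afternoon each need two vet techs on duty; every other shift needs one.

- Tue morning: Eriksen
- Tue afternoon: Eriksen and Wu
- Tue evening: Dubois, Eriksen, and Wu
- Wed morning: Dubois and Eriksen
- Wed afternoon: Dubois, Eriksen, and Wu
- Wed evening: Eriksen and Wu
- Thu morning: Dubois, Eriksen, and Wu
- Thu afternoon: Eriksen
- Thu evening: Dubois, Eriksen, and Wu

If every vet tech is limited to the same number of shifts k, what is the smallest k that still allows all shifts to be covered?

With 3 vet techs and 11 worker-slots to fill, someone must work at least ⌈11/3⌉ = 4 shifts, so k ≥ 4.
k = 4 works: Tue morning→Eriksen, Tue afternoon→Eriksen, Tue evening→Dubois, Wed morning→Dubois+Eriksen, Wed afternoon→Dubois+Wu, Wed evening→Wu, Thu morning→Dubois, Thu afternoon→Eriksen, Thu evening→Wu.
Loads: Dubois 4, Eriksen 4, Wu 3 — all ≤ 4.

4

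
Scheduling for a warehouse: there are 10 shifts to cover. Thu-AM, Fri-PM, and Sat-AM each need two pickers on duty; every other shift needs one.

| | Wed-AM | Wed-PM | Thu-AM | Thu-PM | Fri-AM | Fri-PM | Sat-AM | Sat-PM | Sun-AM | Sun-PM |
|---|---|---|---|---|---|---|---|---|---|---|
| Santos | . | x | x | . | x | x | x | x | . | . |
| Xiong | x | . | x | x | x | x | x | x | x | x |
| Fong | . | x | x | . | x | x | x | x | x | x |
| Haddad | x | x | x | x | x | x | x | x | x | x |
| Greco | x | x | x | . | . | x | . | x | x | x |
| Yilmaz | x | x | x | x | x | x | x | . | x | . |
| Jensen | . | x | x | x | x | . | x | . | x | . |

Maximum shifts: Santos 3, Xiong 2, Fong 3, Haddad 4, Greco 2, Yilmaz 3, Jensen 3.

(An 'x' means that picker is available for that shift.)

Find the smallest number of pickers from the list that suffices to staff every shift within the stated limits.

13 slots to fill and no one can take more than 4, so at least ⌈13/4⌉ = 4 pickers are needed.
Santos, Fong, Haddad, and Yilmaz alone can cover everything: Wed-AM→Haddad, Wed-PM→Santos, Thu-AM→Fong+Yilmaz, Thu-PM→Haddad, Fri-AM→Santos, Fri-PM→Haddad+Yilmaz, Sat-AM→Haddad+Yilmaz, Sat-PM→Santos, Sun-AM→Fong, Sun-PM→Fong.

4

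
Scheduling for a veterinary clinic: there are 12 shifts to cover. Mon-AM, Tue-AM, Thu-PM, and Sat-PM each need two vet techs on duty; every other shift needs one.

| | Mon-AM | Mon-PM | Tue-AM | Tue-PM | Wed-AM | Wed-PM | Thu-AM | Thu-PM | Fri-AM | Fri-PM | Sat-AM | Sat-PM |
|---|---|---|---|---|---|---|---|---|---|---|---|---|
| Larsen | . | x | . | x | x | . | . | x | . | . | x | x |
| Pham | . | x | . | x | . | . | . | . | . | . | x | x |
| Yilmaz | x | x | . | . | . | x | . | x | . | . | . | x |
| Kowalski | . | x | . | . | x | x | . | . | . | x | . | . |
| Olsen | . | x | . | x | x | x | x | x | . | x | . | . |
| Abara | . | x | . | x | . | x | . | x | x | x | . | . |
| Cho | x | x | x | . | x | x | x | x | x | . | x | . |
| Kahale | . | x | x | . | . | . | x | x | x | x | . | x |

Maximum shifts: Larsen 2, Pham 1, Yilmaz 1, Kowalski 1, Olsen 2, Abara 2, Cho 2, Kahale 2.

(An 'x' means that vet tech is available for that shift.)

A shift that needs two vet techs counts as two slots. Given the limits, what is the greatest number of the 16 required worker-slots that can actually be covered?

13

Total capacity across all vet techs is 2+1+1+1+2+2+2+2 = 13, and 16 slots are needed, so at most 13 can be filled.
An assignment achieving 13: Mon-AM→Yilmaz+Cho, Tue-AM→Cho+Kahale, Tue-PM→Larsen, Wed-AM→Kowalski, Wed-PM→Abara, Thu-AM→Olsen, Fri-AM→Abara, Fri-PM→Olsen, Sat-AM→Larsen, Sat-PM→Pham+Kahale.
Loads: Larsen 2/2, Pham 1/1, Yilmaz 1/1, Kowalski 1/1, Olsen 2/2, Abara 2/2, Cho 2/2, Kahale 2/2.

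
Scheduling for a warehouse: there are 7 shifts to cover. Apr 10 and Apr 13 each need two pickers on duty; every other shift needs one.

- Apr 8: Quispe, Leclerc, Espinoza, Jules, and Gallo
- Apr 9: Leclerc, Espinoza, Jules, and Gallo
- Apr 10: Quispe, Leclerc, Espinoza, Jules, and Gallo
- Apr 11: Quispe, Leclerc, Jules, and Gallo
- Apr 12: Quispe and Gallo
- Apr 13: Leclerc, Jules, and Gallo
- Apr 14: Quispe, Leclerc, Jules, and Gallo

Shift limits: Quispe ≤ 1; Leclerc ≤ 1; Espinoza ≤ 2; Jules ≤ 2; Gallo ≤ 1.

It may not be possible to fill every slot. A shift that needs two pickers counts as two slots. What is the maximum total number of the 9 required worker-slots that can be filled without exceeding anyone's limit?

7

Total capacity across all pickers is 1+1+2+2+1 = 7, and 9 slots are needed, so at most 7 can be filled.
An assignment achieving 7: Apr 8→Espinoza, Apr 9→Espinoza, Apr 11→Jules, Apr 12→Quispe, Apr 13→Leclerc+Jules, Apr 14→Gallo.
Loads: Quispe 1/1, Leclerc 1/1, Espinoza 2/2, Jules 2/2, Gallo 1/1.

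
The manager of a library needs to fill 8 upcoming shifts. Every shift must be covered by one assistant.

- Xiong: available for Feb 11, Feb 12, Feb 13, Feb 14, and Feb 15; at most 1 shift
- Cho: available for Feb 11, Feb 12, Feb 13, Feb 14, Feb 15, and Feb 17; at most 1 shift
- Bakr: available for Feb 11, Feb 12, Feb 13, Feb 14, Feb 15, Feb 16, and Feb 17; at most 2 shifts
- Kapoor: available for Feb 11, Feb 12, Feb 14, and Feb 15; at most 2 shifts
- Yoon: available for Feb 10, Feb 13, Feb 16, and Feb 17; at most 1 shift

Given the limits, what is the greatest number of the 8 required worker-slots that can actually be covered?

7

Total capacity across all assistants is 1+1+2+2+1 = 7, and 8 slots are needed, so at most 7 can be filled.
An assignment achieving 7: Feb 10→Yoon, Feb 11→Xiong, Feb 12→Bakr, Feb 14→Kapoor, Feb 15→Kapoor, Feb 16→Bakr, Feb 17→Cho.
Loads: Xiong 1/1, Cho 1/1, Bakr 2/2, Kapoor 2/2, Yoon 1/1.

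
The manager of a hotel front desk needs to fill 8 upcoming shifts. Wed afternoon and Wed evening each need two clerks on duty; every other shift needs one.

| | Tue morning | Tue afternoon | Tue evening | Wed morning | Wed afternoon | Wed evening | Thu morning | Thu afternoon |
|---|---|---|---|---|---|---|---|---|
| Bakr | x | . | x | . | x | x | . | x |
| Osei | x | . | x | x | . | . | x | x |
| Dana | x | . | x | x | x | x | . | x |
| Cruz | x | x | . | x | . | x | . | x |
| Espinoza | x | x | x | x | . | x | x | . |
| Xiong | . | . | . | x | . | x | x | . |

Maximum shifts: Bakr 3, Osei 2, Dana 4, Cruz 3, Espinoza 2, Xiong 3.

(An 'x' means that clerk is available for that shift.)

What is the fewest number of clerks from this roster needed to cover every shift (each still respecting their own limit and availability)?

4

10 slots to fill and no one can take more than 4, so at least ⌈10/4⌉ = 3 clerks are needed.
No set of 3 clerks can cover every shift (each such set leaves at least one shift with no one available or exceeds a cap).
Bakr, Osei, Dana, and Cruz alone can cover everything: Tue morning→Dana, Tue afternoon→Cruz, Tue evening→Bakr, Wed morning→Osei, Wed afternoon→Bakr+Dana, Wed evening→Bakr+Dana, Thu morning→Osei, Thu afternoon→Dana.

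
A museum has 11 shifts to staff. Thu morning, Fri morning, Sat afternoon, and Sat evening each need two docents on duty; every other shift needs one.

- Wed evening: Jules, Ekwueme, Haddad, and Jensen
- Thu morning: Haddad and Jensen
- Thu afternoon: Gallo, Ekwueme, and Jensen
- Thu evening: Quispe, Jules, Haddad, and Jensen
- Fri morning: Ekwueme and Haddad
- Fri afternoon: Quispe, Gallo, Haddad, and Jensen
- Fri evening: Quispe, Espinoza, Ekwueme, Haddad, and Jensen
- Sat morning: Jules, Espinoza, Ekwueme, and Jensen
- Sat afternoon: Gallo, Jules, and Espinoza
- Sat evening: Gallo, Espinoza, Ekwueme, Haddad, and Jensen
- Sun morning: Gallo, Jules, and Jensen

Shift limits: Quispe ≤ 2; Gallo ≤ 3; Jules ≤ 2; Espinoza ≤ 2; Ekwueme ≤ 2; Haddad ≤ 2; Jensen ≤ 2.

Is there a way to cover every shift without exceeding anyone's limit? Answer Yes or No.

Thu morning can only be covered by Haddad and Jensen, so that assignment is forced.
Fri morning can only be covered by Ekwueme and Haddad, so that assignment is forced.
One valid schedule: Wed evening→Jules, Thu morning→Haddad+Jensen, Thu afternoon→Gallo, Thu evening→Quispe, Fri morning→Ekwueme+Haddad, Fri afternoon→Quispe, Fri evening→Espinoza, Sat morning→Espinoza, Sat afternoon→Gallo+Jules, Sat evening→Ekwueme+Jensen, Sun morning→Gallo.
Loads: Quispe 2/2, Gallo 3/3, Jules 2/2, Espinoza 2/2, Ekwueme 2/2, Haddad 2/2, Jensen 2/2 — all within limits.

Yes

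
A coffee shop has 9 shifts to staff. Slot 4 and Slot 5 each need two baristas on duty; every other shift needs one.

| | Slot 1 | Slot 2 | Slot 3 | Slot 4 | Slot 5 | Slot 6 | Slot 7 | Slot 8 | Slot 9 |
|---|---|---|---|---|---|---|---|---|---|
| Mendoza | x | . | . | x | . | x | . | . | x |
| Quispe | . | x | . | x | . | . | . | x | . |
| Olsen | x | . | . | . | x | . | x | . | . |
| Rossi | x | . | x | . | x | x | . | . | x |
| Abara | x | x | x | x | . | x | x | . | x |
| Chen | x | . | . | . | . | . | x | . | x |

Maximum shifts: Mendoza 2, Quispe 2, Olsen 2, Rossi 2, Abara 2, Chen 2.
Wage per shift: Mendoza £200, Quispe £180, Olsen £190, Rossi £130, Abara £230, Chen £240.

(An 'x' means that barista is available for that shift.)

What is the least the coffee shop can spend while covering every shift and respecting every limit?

Slot 5 can only be covered by Olsen and Rossi, so that assignment is forced.
Slot 8 can only be covered by Quispe, so that assignment is forced.
Picking the cheapest available barista for each shift independently would cost £1770, but that ignores the shift limits.
An optimal schedule: Slot 1→Chen, Slot 2→Quispe, Slot 3→Rossi, Slot 4→Mendoza+Abara, Slot 5→Olsen+Rossi, Slot 6→Mendoza, Slot 7→Olsen, Slot 8→Quispe, Slot 9→Abara.
Total: 240 + 180 + 130 + 200 + 230 + 190 + 130 + 200 + 190 + 180 + 230 = £2100.

£2100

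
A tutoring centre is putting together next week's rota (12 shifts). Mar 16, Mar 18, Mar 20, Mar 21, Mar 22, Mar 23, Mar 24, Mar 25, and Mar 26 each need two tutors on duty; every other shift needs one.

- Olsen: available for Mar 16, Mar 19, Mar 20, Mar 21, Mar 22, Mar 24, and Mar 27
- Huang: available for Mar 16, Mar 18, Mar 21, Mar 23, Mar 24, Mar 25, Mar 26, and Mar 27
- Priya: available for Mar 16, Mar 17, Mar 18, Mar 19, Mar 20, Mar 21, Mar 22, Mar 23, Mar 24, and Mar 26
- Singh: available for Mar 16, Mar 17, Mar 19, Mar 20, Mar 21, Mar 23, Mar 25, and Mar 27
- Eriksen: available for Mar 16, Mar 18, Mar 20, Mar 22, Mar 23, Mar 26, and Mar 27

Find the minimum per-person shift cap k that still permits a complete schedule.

With 5 tutors and 21 worker-slots to fill, someone must work at least ⌈21/5⌉ = 5 shifts, so k ≥ 5.
k = 5 works: Mar 16→Singh+Eriksen, Mar 17→Priya, Mar 18→Huang+Priya, Mar 19→Olsen, Mar 20→Olsen+Priya, Mar 21→Huang+Singh, Mar 22→Olsen+Priya, Mar 23→Singh+Eriksen, Mar 24→Olsen+Huang, Mar 25→Huang+Singh, Mar 26→Huang+Priya, Mar 27→Olsen.
Loads: Olsen 5, Huang 5, Priya 5, Singh 4, Eriksen 2 — all ≤ 5.

5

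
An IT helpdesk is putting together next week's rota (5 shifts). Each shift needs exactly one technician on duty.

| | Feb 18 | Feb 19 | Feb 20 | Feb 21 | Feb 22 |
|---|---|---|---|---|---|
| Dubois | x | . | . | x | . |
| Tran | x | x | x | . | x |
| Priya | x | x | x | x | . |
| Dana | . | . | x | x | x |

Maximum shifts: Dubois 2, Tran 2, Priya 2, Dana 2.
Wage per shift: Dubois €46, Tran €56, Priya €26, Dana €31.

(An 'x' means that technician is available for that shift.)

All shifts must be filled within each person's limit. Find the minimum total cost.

€160

Picking the cheapest available technician for each shift independently would cost €135, but that ignores the shift limits.
An optimal schedule: Feb 18→Priya, Feb 19→Priya, Feb 20→Dana, Feb 21→Dubois, Feb 22→Dana.
Total: 26 + 26 + 31 + 46 + 31 = €160.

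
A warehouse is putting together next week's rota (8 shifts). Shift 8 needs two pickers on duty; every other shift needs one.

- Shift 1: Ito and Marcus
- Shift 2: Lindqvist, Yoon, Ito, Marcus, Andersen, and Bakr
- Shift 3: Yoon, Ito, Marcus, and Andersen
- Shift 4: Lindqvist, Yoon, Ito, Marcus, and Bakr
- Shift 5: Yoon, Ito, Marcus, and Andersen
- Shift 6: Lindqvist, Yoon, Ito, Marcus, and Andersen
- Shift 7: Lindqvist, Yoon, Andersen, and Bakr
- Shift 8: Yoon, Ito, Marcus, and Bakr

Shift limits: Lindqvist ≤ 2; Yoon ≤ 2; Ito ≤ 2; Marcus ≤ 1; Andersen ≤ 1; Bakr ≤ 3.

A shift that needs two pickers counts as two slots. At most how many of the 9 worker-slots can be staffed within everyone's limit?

Total capacity across all pickers is 2+2+2+1+1+3 = 11, and 9 slots are needed, so at most 9 can be filled.
An assignment achieving 9: Shift 1→Ito, Shift 2→Bakr, Shift 3→Yoon, Shift 4→Lindqvist, Shift 5→Yoon, Shift 6→Andersen, Shift 7→Lindqvist, Shift 8→Ito+Marcus.
Loads: Lindqvist 2/2, Yoon 2/2, Ito 2/2, Marcus 1/1, Andersen 1/1, Bakr 1/3.

9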